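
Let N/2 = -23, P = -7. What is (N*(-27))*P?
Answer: -8694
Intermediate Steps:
N = -46 (N = 2*(-23) = -46)
(N*(-27))*P = -46*(-27)*(-7) = 1242*(-7) = -8694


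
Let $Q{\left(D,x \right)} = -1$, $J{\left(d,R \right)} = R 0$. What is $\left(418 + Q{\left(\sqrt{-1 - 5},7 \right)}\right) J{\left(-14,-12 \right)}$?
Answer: $0$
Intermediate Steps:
$J{\left(d,R \right)} = 0$
$\left(418 + Q{\left(\sqrt{-1 - 5},7 \right)}\right) J{\left(-14,-12 \right)} = \left(418 - 1\right) 0 = 417 \cdot 0 = 0$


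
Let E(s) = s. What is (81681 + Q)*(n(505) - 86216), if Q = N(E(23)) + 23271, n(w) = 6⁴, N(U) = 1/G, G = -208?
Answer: -231725609225/26 ≈ -8.9125e+9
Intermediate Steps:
N(U) = -1/208 (N(U) = 1/(-208) = -1/208)
n(w) = 1296
Q = 4840367/208 (Q = -1/208 + 23271 = 4840367/208 ≈ 23271.)
(81681 + Q)*(n(505) - 86216) = (81681 + 4840367/208)*(1296 - 86216) = (21830015/208)*(-84920) = -231725609225/26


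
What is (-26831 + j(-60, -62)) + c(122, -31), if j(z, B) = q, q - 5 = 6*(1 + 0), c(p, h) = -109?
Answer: -26929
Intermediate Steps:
q = 11 (q = 5 + 6*(1 + 0) = 5 + 6*1 = 5 + 6 = 11)
j(z, B) = 11
(-26831 + j(-60, -62)) + c(122, -31) = (-26831 + 11) - 109 = -26820 - 109 = -26929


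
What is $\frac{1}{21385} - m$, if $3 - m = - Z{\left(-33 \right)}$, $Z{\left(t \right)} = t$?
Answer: $\frac{641551}{21385} \approx 30.0$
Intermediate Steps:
$m = -30$ ($m = 3 - \left(-1\right) \left(-33\right) = 3 - 33 = -30$)
$\frac{1}{21385} - m = \frac{1}{21385} - -30 = \frac{1}{21385} + 30 = \frac{641551}{21385}$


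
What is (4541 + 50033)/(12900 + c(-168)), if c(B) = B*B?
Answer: 27287/20562 ≈ 1.3271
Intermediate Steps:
c(B) = B²
(4541 + 50033)/(12900 + c(-168)) = (4541 + 50033)/(12900 + (-168)²) = 54574/(12900 + 28224) = 54574/41124 = 54574*(1/41124) = 27287/20562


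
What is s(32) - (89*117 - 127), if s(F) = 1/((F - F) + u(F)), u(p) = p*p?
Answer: -10532863/1024 ≈ -10286.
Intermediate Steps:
u(p) = p²
s(F) = F⁻² (s(F) = 1/((F - F) + F²) = 1/(0 + F²) = 1/(F²) = F⁻²)
s(32) - (89*117 - 127) = 32⁻² - (89*117 - 127) = 1/1024 - (10413 - 127) = 1/1024 - 1*10286 = 1/1024 - 10286 = -10532863/1024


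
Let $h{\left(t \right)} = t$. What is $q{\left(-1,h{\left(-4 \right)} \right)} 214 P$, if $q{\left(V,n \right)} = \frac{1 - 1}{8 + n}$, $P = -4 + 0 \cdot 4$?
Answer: $0$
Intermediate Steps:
$P = -4$ ($P = -4 + 0 = -4$)
$q{\left(V,n \right)} = 0$ ($q{\left(V,n \right)} = \frac{0}{8 + n} = 0$)
$q{\left(-1,h{\left(-4 \right)} \right)} 214 P = 0 \cdot 214 \left(-4\right) = 0 \left(-4\right) = 0$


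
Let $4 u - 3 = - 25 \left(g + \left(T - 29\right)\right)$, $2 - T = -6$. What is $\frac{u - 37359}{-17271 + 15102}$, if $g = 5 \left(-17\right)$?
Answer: $\frac{146783}{8676} \approx 16.918$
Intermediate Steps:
$T = 8$ ($T = 2 - -6 = 2 + 6 = 8$)
$g = -85$
$u = \frac{2653}{4}$ ($u = \frac{3}{4} + \frac{\left(-25\right) \left(-85 + \left(8 - 29\right)\right)}{4} = \frac{3}{4} + \frac{\left(-25\right) \left(-85 - 21\right)}{4} = \frac{3}{4} + \frac{\left(-25\right) \left(-106\right)}{4} = \frac{3}{4} + \frac{1}{4} \cdot 2650 = \frac{3}{4} + \frac{1325}{2} = \frac{2653}{4} \approx 663.25$)
$\frac{u - 37359}{-17271 + 15102} = \frac{\frac{2653}{4} - 37359}{-17271 + 15102} = - \frac{146783}{4 \left(-2169\right)} = \left(- \frac{146783}{4}\right) \left(- \frac{1}{2169}\right) = \frac{146783}{8676}$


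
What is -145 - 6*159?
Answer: -1099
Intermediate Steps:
-145 - 6*159 = -145 - 954 = -1099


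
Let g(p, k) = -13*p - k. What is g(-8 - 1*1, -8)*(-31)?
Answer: -3875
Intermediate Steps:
g(p, k) = -k - 13*p
g(-8 - 1*1, -8)*(-31) = (-1*(-8) - 13*(-8 - 1*1))*(-31) = (8 - 13*(-8 - 1))*(-31) = (8 - 13*(-9))*(-31) = (8 + 117)*(-31) = 125*(-31) = -3875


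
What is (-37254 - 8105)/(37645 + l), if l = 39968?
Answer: -45359/77613 ≈ -0.58442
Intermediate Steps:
(-37254 - 8105)/(37645 + l) = (-37254 - 8105)/(37645 + 39968) = -45359/77613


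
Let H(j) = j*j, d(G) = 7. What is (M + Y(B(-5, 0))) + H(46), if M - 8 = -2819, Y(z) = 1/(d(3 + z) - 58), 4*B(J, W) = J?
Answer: -35446/51 ≈ -695.02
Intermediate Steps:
B(J, W) = J/4
Y(z) = -1/51 (Y(z) = 1/(7 - 58) = 1/(-51) = -1/51)
M = -2811 (M = 8 - 2819 = -2811)
H(j) = j²
(M + Y(B(-5, 0))) + H(46) = (-2811 - 1/51) + 46² = -143362/51 + 2116 = -35446/51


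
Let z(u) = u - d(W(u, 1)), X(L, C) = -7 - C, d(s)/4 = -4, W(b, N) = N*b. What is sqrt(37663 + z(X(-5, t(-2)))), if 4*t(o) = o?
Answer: sqrt(150690)/2 ≈ 194.09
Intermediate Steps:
t(o) = o/4
d(s) = -16 (d(s) = 4*(-4) = -16)
z(u) = 16 + u (z(u) = u - 1*(-16) = u + 16 = 16 + u)
sqrt(37663 + z(X(-5, t(-2)))) = sqrt(37663 + (16 + (-7 - (-2)/4))) = sqrt(37663 + (16 + (-7 - 1*(-1/2)))) = sqrt(37663 + (16 + (-7 + 1/2))) = sqrt(37663 + (16 - 13/2)) = sqrt(37663 + 19/2) = sqrt(75345/2) = sqrt(150690)/2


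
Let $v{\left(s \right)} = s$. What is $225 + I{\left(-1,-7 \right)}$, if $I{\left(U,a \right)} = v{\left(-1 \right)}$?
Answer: $224$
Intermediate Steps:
$I{\left(U,a \right)} = -1$
$225 + I{\left(-1,-7 \right)} = 225 - 1 = 224$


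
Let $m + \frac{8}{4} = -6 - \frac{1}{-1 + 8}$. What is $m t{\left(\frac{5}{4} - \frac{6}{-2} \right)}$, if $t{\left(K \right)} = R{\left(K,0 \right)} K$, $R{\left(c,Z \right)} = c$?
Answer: $- \frac{16473}{112} \approx -147.08$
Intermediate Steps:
$t{\left(K \right)} = K^{2}$ ($t{\left(K \right)} = K K = K^{2}$)
$m = - \frac{57}{7}$ ($m = -2 - \left(6 + \frac{1}{-1 + 8}\right) = -2 - \frac{43}{7} = - \frac{57}{7} \approx -8.1429$)
$m t{\left(\frac{5}{4} - \frac{6}{-2} \right)} = - \frac{57 \left(\frac{5}{4} - \frac{6}{-2}\right)^{2}}{7} = - \frac{57 \left(5 \cdot \frac{1}{4} - -3\right)^{2}}{7} = - \frac{57 \left(\frac{5}{4} + 3\right)^{2}}{7} = - \frac{57 \left(\frac{17}{4}\right)^{2}}{7} = \left(- \frac{57}{7}\right) \frac{289}{16} = - \frac{16473}{112}$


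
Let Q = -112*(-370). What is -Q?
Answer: -41440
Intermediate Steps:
Q = 41440
-Q = -1*41440 = -41440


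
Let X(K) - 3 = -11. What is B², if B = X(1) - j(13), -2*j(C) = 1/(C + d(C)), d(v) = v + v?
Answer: 388129/6084 ≈ 63.795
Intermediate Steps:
d(v) = 2*v
j(C) = -1/(6*C) (j(C) = -1/(2*(C + 2*C)) = -1/(3*C)/2 = -1/(6*C))
X(K) = -8 (X(K) = 3 - 11 = -8)
B = -623/78 (B = -8 - (-1)/(6*13) = -8 - 1*(-1/78) = -8 + 1/78 = -623/78 ≈ -7.9872)
B² = (-623/78)² = 388129/6084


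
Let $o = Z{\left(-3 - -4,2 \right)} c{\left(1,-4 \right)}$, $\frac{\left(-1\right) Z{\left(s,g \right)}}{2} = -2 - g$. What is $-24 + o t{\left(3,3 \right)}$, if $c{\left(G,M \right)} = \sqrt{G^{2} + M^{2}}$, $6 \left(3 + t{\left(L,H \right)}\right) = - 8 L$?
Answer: $-24 - 56 \sqrt{17} \approx -254.89$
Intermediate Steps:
$t{\left(L,H \right)} = -3 - \frac{4 L}{3}$ ($t{\left(L,H \right)} = -3 + \frac{\left(-8\right) L}{6} = -3 - \frac{4 L}{3}$)
$Z{\left(s,g \right)} = 4 + 2 g$ ($Z{\left(s,g \right)} = - 2 \left(-2 - g\right) = 4 + 2 g$)
$o = 8 \sqrt{17}$ ($o = \left(4 + 2 \cdot 2\right) \sqrt{1^{2} + \left(-4\right)^{2}} = \left(4 + 4\right) \sqrt{1 + 16} = 8 \sqrt{17} \approx 32.985$)
$-24 + o t{\left(3,3 \right)} = -24 + 8 \sqrt{17} \left(-3 - 4\right) = -24 + 8 \sqrt{17} \left(-7\right) = -24 - 56 \sqrt{17}$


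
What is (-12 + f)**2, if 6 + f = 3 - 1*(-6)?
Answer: 81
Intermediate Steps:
f = 3 (f = -6 + (3 - 1*(-6)) = -6 + (3 + 6) = -6 + 9 = 3)
(-12 + f)**2 = (-12 + 3)**2 = (-9)**2 = 81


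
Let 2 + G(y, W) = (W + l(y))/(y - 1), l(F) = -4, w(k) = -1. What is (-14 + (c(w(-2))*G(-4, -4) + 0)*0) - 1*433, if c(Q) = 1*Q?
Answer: -447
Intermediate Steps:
c(Q) = Q
G(y, W) = -2 + (-4 + W)/(-1 + y) (G(y, W) = -2 + (W - 4)/(y - 1) = -2 + (-4 + W)/(-1 + y))
(-14 + (c(w(-2))*G(-4, -4) + 0)*0) - 1*433 = (-14 + (-(-2 - 4 - 2*(-4))/(-1 - 4) + 0)*0) - 1*433 = (-14 + (-(-2 - 4 + 8)/(-5) + 0)*0) - 433 = (-14 + (-(-1)*2/5 + 0)*0) - 433 = (-14 + (-1*(-⅖) + 0)*0) - 433 = (-14 + (⅖ + 0)*0) - 433 = (-14 + (⅖)*0) - 433 = (-14 + 0) - 433 = -14 - 433 = -447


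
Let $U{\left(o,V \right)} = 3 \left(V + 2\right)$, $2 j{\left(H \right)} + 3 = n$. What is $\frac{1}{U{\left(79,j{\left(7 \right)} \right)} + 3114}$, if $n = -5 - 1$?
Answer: $\frac{2}{6213} \approx 0.00032191$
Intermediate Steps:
$n = -6$ ($n = -5 - 1 = -6$)
$j{\left(H \right)} = - \frac{9}{2}$ ($j{\left(H \right)} = - \frac{3}{2} + \frac{1}{2} \left(-6\right) = - \frac{3}{2} - 3 = - \frac{9}{2}$)
$U{\left(o,V \right)} = 6 + 3 V$ ($U{\left(o,V \right)} = 3 \left(2 + V\right) = 6 + 3 V$)
$\frac{1}{U{\left(79,j{\left(7 \right)} \right)} + 3114} = \frac{1}{\left(6 + 3 \left(- \frac{9}{2}\right)\right) + 3114} = \frac{1}{\left(6 - \frac{27}{2}\right) + 3114} = \frac{1}{- \frac{15}{2} + 3114} = \frac{1}{\frac{6213}{2}} = \frac{2}{6213}$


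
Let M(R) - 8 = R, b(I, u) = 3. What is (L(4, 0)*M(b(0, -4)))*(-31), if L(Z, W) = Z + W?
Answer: -1364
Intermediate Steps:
L(Z, W) = W + Z
M(R) = 8 + R
(L(4, 0)*M(b(0, -4)))*(-31) = ((0 + 4)*(8 + 3))*(-31) = (4*11)*(-31) = 44*(-31) = -1364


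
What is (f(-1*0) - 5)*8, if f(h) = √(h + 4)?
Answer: -24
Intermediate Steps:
f(h) = √(4 + h)
(f(-1*0) - 5)*8 = (√(4 - 1*0) - 5)*8 = (√(4 + 0) - 5)*8 = (√4 - 5)*8 = (2 - 5)*8 = -3*8 = -24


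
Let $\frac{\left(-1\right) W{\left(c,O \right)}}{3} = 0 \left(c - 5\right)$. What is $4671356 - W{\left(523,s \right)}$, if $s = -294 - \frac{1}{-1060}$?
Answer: $4671356$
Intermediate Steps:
$s = - \frac{311639}{1060}$ ($s = -294 - - \frac{1}{1060} = -294 + \frac{1}{1060} = - \frac{311639}{1060} \approx -294.0$)
$W{\left(c,O \right)} = 0$ ($W{\left(c,O \right)} = - 3 \cdot 0 \left(c - 5\right) = - 3 \cdot 0 \left(-5 + c\right) = \left(-3\right) 0 = 0$)
$4671356 - W{\left(523,s \right)} = 4671356 - 0 = 4671356 + 0 = 4671356$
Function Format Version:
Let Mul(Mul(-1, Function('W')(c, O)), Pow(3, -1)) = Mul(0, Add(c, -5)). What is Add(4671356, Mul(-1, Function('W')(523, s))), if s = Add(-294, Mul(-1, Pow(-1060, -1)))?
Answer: 4671356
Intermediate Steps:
s = Rational(-311639, 1060) (s = Add(-294, Mul(-1, Rational(-1, 1060))) = Add(-294, Rational(1, 1060)) = Rational(-311639, 1060) ≈ -294.00)
Function('W')(c, O) = 0 (Function('W')(c, O) = Mul(-3, Mul(0, Add(c, -5))) = Mul(-3, Mul(0, Add(-5, c))) = Mul(-3, 0) = 0)
Add(4671356, Mul(-1, Function('W')(523, s))) = Add(4671356, Mul(-1, 0)) = Add(4671356, 0) = 4671356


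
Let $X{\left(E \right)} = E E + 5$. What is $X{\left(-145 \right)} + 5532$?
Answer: $26562$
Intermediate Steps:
$X{\left(E \right)} = 5 + E^{2}$ ($X{\left(E \right)} = E^{2} + 5 = 5 + E^{2}$)
$X{\left(-145 \right)} + 5532 = \left(5 + \left(-145\right)^{2}\right) + 5532 = \left(5 + 21025\right) + 5532 = 21030 + 5532 = 26562$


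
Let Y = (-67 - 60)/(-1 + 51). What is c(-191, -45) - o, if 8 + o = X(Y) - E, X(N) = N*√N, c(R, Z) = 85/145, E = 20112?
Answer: 583497/29 + 127*I*√254/500 ≈ 20121.0 + 4.0481*I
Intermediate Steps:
c(R, Z) = 17/29 (c(R, Z) = 85*(1/145) = 17/29)
Y = -127/50 ≈ -2.5400
X(N) = N^(3/2)
o = -20120 - 127*I*√254/500 (o = -8 + ((-127/50)^(3/2) - 1*20112) = -8 + (-127*I*√254/500 - 20112) = -8 + (-20112 - 127*I*√254/500) = -20120 - 127*I*√254/500 ≈ -20120.0 - 4.0481*I)
c(-191, -45) - o = 17/29 - (-20120 - 127*I*√254/500) = 17/29 + (20120 + 127*I*√254/500) = 583497/29 + 127*I*√254/500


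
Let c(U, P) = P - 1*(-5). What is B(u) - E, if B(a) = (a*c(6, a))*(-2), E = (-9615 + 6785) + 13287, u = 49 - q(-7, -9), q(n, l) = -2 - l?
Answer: -14405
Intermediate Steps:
u = 42 (u = 49 - (-2 - 1*(-9)) = 49 - (-2 + 9) = 49 - 1*7 = 49 - 7 = 42)
c(U, P) = 5 + P (c(U, P) = P + 5 = 5 + P)
E = 10457 (E = -2830 + 13287 = 10457)
B(a) = -2*a*(5 + a) (B(a) = (a*(5 + a))*(-2) = -2*a*(5 + a))
B(u) - E = -2*42*(5 + 42) - 1*10457 = -2*42*47 - 10457 = -3948 - 10457 = -14405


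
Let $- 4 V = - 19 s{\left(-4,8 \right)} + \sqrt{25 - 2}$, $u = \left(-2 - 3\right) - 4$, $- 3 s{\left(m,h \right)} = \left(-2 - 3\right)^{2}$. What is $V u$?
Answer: $\frac{1425}{4} + \frac{9 \sqrt{23}}{4} \approx 367.04$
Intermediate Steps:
$s{\left(m,h \right)} = - \frac{25}{3}$ ($s{\left(m,h \right)} = - \frac{\left(-2 - 3\right)^{2}}{3} = - \frac{\left(-5\right)^{2}}{3} = \left(- \frac{1}{3}\right) 25 = - \frac{25}{3}$)
$u = -9$ ($u = -5 - 4 = -9$)
$V = - \frac{475}{12} - \frac{\sqrt{23}}{4}$ ($V = - \frac{\left(-19\right) \left(- \frac{25}{3}\right) + \sqrt{25 - 2}}{4} = - \frac{\frac{475}{3} + \sqrt{23}}{4} = - \frac{475}{12} - \frac{\sqrt{23}}{4} \approx -40.782$)
$V u = \left(- \frac{475}{12} - \frac{\sqrt{23}}{4}\right) \left(-9\right) = \frac{1425}{4} + \frac{9 \sqrt{23}}{4}$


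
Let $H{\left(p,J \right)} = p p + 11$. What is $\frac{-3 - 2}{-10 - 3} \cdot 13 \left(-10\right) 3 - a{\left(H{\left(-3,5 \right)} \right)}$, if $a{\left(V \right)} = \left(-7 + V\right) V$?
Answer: $-410$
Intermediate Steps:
$H{\left(p,J \right)} = 11 + p^{2}$ ($H{\left(p,J \right)} = p^{2} + 11 = 11 + p^{2}$)
$a{\left(V \right)} = V \left(-7 + V\right)$
$\frac{-3 - 2}{-10 - 3} \cdot 13 \left(-10\right) 3 - a{\left(H{\left(-3,5 \right)} \right)} = \frac{-3 - 2}{-10 - 3} \cdot 13 \left(-10\right) 3 - \left(11 + \left(-3\right)^{2}\right) \left(-7 + \left(11 + \left(-3\right)^{2}\right)\right) = - \frac{5}{-13} \cdot 13 \left(-10\right) 3 - \left(11 + 9\right) \left(-7 + \left(11 + 9\right)\right) = \left(-5\right) \left(- \frac{1}{13}\right) 13 \left(-10\right) 3 - 20 \left(-7 + 20\right) = \frac{5}{13} \cdot 13 \left(-10\right) 3 - 20 \cdot 13 = 5 \left(-10\right) 3 - 260 = \left(-50\right) 3 - 260 = -150 - 260 = -410$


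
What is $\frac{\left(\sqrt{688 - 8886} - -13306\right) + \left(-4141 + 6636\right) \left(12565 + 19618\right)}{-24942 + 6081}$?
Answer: $- \frac{80309891}{18861} - \frac{i \sqrt{8198}}{18861} \approx -4258.0 - 0.0048005 i$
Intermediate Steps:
$\frac{\left(\sqrt{688 - 8886} - -13306\right) + \left(-4141 + 6636\right) \left(12565 + 19618\right)}{-24942 + 6081} = \frac{\left(\sqrt{-8198} + 13306\right) + 2495 \cdot 32183}{-18861} = \left(\left(i \sqrt{8198} + 13306\right) + 80296585\right) \left(- \frac{1}{18861}\right) = \left(\left(13306 + i \sqrt{8198}\right) + 80296585\right) \left(- \frac{1}{18861}\right) = \left(80309891 + i \sqrt{8198}\right) \left(- \frac{1}{18861}\right) = - \frac{80309891}{18861} - \frac{i \sqrt{8198}}{18861}$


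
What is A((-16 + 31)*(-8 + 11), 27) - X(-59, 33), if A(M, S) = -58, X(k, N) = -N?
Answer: -25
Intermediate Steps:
A((-16 + 31)*(-8 + 11), 27) - X(-59, 33) = -58 - (-1)*33 = -58 - 1*(-33) = -58 + 33 = -25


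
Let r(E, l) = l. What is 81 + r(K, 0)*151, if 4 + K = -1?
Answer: 81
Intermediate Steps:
K = -5 (K = -4 - 1 = -5)
81 + r(K, 0)*151 = 81 + 0*151 = 81 + 0 = 81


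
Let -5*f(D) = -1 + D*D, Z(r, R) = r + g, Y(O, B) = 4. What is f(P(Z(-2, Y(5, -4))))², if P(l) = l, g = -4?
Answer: 49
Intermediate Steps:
Z(r, R) = -4 + r (Z(r, R) = r - 4 = -4 + r)
f(D) = ⅕ - D²/5 (f(D) = -(-1 + D*D)/5 = -(-1 + D²)/5 = ⅕ - D²/5)
f(P(Z(-2, Y(5, -4))))² = (⅕ - (-4 - 2)²/5)² = (⅕ - ⅕*(-6)²)² = (⅕ - ⅕*36)² = (⅕ - 36/5)² = (-7)² = 49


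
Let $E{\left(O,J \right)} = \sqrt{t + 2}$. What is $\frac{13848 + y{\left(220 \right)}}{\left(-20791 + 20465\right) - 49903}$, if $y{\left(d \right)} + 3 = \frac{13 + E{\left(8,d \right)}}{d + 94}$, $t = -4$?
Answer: $- \frac{4347343}{15771906} - \frac{i \sqrt{2}}{15771906} \approx -0.27564 - 8.9667 \cdot 10^{-8} i$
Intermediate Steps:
$E{\left(O,J \right)} = i \sqrt{2}$ ($E{\left(O,J \right)} = \sqrt{-4 + 2} = \sqrt{-2} = i \sqrt{2}$)
$y{\left(d \right)} = -3 + \frac{13 + i \sqrt{2}}{94 + d}$ ($y{\left(d \right)} = -3 + \frac{13 + i \sqrt{2}}{d + 94} = -3 + \frac{13 + i \sqrt{2}}{94 + d}$)
$\frac{13848 + y{\left(220 \right)}}{\left(-20791 + 20465\right) - 49903} = \frac{13848 + \frac{-269 - 660 + i \sqrt{2}}{94 + 220}}{\left(-20791 + 20465\right) - 49903} = \frac{13848 + \frac{-269 - 660 + i \sqrt{2}}{314}}{-326 - 49903} = \frac{13848 + \frac{-929 + i \sqrt{2}}{314}}{-50229} = \left(13848 - \left(\frac{929}{314} - \frac{i \sqrt{2}}{314}\right)\right) \left(- \frac{1}{50229}\right) = \left(\frac{4347343}{314} + \frac{i \sqrt{2}}{314}\right) \left(- \frac{1}{50229}\right) = - \frac{4347343}{15771906} - \frac{i \sqrt{2}}{15771906}$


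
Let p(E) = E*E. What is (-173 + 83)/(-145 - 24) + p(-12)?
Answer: 24426/169 ≈ 144.53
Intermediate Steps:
p(E) = E²
(-173 + 83)/(-145 - 24) + p(-12) = (-173 + 83)/(-145 - 24) + (-12)² = -90/(-169) + 144 = -90*(-1/169) + 144 = 90/169 + 144 = 24426/169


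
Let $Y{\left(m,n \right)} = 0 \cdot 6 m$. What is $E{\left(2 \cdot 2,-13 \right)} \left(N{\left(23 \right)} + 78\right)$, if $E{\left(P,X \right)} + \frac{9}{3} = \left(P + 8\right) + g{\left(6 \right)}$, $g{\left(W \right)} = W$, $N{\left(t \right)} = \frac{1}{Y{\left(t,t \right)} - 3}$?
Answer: $1165$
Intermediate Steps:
$Y{\left(m,n \right)} = 0$ ($Y{\left(m,n \right)} = 0 m = 0$)
$N{\left(t \right)} = - \frac{1}{3}$ ($N{\left(t \right)} = \frac{1}{0 - 3} = \frac{1}{-3} = - \frac{1}{3}$)
$E{\left(P,X \right)} = 11 + P$ ($E{\left(P,X \right)} = -3 + \left(\left(P + 8\right) + 6\right) = -3 + \left(\left(8 + P\right) + 6\right) = -3 + \left(14 + P\right) = 11 + P$)
$E{\left(2 \cdot 2,-13 \right)} \left(N{\left(23 \right)} + 78\right) = \left(11 + 2 \cdot 2\right) \left(- \frac{1}{3} + 78\right) = \left(11 + 4\right) \frac{233}{3} = 15 \cdot \frac{233}{3} = 1165$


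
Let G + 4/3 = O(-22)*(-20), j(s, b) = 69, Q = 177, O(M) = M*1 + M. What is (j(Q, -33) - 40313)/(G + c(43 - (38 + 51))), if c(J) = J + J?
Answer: -30183/590 ≈ -51.158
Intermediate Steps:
O(M) = 2*M (O(M) = M + M = 2*M)
c(J) = 2*J
G = 2636/3 (G = -4/3 + (2*(-22))*(-20) = -4/3 - 44*(-20) = -4/3 + 880 = 2636/3 ≈ 878.67)
(j(Q, -33) - 40313)/(G + c(43 - (38 + 51))) = (69 - 40313)/(2636/3 + 2*(43 - (38 + 51))) = -40244/(2636/3 + 2*(43 - 1*89)) = -40244/(2636/3 + 2*(43 - 89)) = -40244/(2636/3 + 2*(-46)) = -40244/(2636/3 - 92) = -40244/2360/3 = -40244*3/2360 = -30183/590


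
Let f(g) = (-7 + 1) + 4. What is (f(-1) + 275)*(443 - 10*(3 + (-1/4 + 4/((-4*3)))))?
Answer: 228683/2 ≈ 1.1434e+5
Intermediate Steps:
f(g) = -2 (f(g) = -6 + 4 = -2)
(f(-1) + 275)*(443 - 10*(3 + (-1/4 + 4/((-4*3))))) = (-2 + 275)*(443 - 10*(3 + (-1/4 + 4/((-4*3))))) = 273*(443 - 10*(3 + (-1*1/4 + 4/(-12)))) = 273*(443 - 10*(3 + (-1/4 + 4*(-1/12)))) = 273*(443 - 10*(3 + (-1/4 - 1/3))) = 273*(443 - 10*(3 - 7/12)) = 273*(443 - 10*29/12) = 273*(443 - 145/6) = 273*(2513/6) = 228683/2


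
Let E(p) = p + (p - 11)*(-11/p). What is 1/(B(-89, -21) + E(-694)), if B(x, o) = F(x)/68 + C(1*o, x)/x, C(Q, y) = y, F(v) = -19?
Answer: -23596/16622291 ≈ -0.0014195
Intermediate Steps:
E(p) = p - 11*(-11 + p)/p (E(p) = p + (-11 + p)*(-11/p) = p - 11*(-11 + p)/p)
B(x, o) = 49/68 (B(x, o) = -19/68 + x/x = -19*1/68 + 1 = -19/68 + 1 = 49/68)
1/(B(-89, -21) + E(-694)) = 1/(49/68 + (-11 - 694 + 121/(-694))) = 1/(49/68 + (-11 - 694 + 121*(-1/694))) = 1/(49/68 + (-11 - 694 - 121/694)) = 1/(49/68 - 489391/694) = 1/(-16622291/23596) = -23596/16622291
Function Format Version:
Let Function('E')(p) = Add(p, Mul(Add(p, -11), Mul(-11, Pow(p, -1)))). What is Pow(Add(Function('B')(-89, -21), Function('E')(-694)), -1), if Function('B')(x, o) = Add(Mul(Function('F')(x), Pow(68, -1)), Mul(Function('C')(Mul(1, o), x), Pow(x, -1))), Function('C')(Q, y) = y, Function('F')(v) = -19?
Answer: Rational(-23596, 16622291) ≈ -0.0014195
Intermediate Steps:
Function('E')(p) = Add(p, Mul(-11, Pow(p, -1), Add(-11, p))) (Function('E')(p) = Add(p, Mul(Add(-11, p), Mul(-11, Pow(p, -1)))) = Add(p, Mul(-11, Pow(p, -1), Add(-11, p))))
Function('B')(x, o) = Rational(49, 68) (Function('B')(x, o) = Add(Mul(-19, Pow(68, -1)), Mul(x, Pow(x, -1))) = Add(Mul(-19, Rational(1, 68)), 1) = Add(Rational(-19, 68), 1) = Rational(49, 68))
Pow(Add(Function('B')(-89, -21), Function('E')(-694)), -1) = Pow(Add(Rational(49, 68), Add(-11, -694, Mul(121, Pow(-694, -1)))), -1) = Pow(Add(Rational(49, 68), Add(-11, -694, Mul(121, Rational(-1, 694)))), -1) = Pow(Add(Rational(49, 68), Add(-11, -694, Rational(-121, 694))), -1) = Pow(Add(Rational(49, 68), Rational(-489391, 694)), -1) = Pow(Rational(-16622291, 23596), -1) = Rational(-23596, 16622291)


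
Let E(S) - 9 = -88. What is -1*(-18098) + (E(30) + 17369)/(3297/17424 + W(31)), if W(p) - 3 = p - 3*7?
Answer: 1486781414/76603 ≈ 19409.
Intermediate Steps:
W(p) = -18 + p (W(p) = 3 + (p - 3*7) = 3 + (p - 21) = 3 + (-21 + p) = -18 + p)
E(S) = -79 (E(S) = 9 - 88 = -79)
-1*(-18098) + (E(30) + 17369)/(3297/17424 + W(31)) = -1*(-18098) + (-79 + 17369)/(3297/17424 + (-18 + 31)) = 18098 + 17290/(3297*(1/17424) + 13) = 18098 + 17290/(1099/5808 + 13) = 18098 + 17290/(76603/5808) = 18098 + 17290*(5808/76603) = 18098 + 100420320/76603 = 1486781414/76603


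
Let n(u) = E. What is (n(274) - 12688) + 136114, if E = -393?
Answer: 123033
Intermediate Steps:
n(u) = -393
(n(274) - 12688) + 136114 = (-393 - 12688) + 136114 = -13081 + 136114 = 123033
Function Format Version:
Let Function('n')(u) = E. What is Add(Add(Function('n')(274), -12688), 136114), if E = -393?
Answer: 123033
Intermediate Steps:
Function('n')(u) = -393
Add(Add(Function('n')(274), -12688), 136114) = Add(Add(-393, -12688), 136114) = Add(-13081, 136114) = 123033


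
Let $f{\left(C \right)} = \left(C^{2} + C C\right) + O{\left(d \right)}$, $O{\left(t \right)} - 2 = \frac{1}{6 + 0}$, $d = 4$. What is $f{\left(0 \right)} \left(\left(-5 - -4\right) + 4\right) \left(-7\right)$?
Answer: $- \frac{91}{2} \approx -45.5$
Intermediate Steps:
$O{\left(t \right)} = \frac{13}{6}$ ($O{\left(t \right)} = 2 + \frac{1}{6 + 0} = 2 + \frac{1}{6} = \frac{13}{6}$)
$f{\left(C \right)} = \frac{13}{6} + 2 C^{2}$ ($f{\left(C \right)} = \left(C^{2} + C C\right) + \frac{13}{6} = \left(C^{2} + C^{2}\right) + \frac{13}{6} = 2 C^{2} + \frac{13}{6} = \frac{13}{6} + 2 C^{2}$)
$f{\left(0 \right)} \left(\left(-5 - -4\right) + 4\right) \left(-7\right) = \left(\frac{13}{6} + 2 \cdot 0^{2}\right) \left(\left(-5 - -4\right) + 4\right) \left(-7\right) = \left(\frac{13}{6} + 2 \cdot 0\right) \left(\left(-5 + 4\right) + 4\right) \left(-7\right) = \left(\frac{13}{6} + 0\right) \left(-1 + 4\right) \left(-7\right) = \frac{13}{6} \cdot 3 \left(-7\right) = \frac{13}{2} \left(-7\right) = - \frac{91}{2}$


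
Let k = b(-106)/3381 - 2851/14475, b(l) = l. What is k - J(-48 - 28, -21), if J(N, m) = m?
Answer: 112951766/5437775 ≈ 20.772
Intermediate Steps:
k = -1241509/5437775 (k = -106/3381 - 2851/14475 = -1241509/5437775 ≈ -0.22831)
k - J(-48 - 28, -21) = -1241509/5437775 - 1*(-21) = -1241509/5437775 + 21 = 112951766/5437775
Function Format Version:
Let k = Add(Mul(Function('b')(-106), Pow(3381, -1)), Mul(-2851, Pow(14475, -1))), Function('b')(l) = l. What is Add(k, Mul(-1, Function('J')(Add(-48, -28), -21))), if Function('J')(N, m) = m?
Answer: Rational(112951766, 5437775) ≈ 20.772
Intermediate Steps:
k = Rational(-1241509, 5437775) (k = Add(Mul(-106, Pow(3381, -1)), Mul(-2851, Pow(14475, -1))) = Add(Mul(-106, Rational(1, 3381)), Mul(-2851, Rational(1, 14475))) = Add(Rational(-106, 3381), Rational(-2851, 14475)) = Rational(-1241509, 5437775) ≈ -0.22831)
Add(k, Mul(-1, Function('J')(Add(-48, -28), -21))) = Add(Rational(-1241509, 5437775), Mul(-1, -21)) = Add(Rational(-1241509, 5437775), 21) = Rational(112951766, 5437775)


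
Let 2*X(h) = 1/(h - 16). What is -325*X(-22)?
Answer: 325/76 ≈ 4.2763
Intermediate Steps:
X(h) = 1/(2*(-16 + h)) (X(h) = 1/(2*(h - 16)) = 1/(2*(-16 + h)))
-325*X(-22) = -325/(2*(-16 - 22)) = -325/(2*(-38)) = -325*(-1)/(2*38) = -325*(-1/76) = 325/76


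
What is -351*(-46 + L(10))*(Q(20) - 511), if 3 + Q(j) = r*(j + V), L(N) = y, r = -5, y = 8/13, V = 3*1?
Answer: -10019970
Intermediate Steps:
V = 3
y = 8/13 (y = 8*(1/13) = 8/13 ≈ 0.61539)
L(N) = 8/13
Q(j) = -18 - 5*j (Q(j) = -3 - 5*(j + 3) = -3 - 5*(3 + j) = -3 + (-15 - 5*j) = -18 - 5*j)
-351*(-46 + L(10))*(Q(20) - 511) = -351*(-46 + 8/13)*((-18 - 5*20) - 511) = -(-15930)*((-18 - 100) - 511) = -(-15930)*(-118 - 511) = -(-15930)*(-629) = -351*371110/13 = -10019970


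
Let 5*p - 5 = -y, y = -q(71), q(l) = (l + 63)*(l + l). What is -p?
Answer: -19033/5 ≈ -3806.6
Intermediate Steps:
q(l) = 2*l*(63 + l) (q(l) = (63 + l)*(2*l) = 2*l*(63 + l))
y = -19028 (y = -2*71*(63 + 71) = -2*71*134 = -1*19028 = -19028)
p = 19033/5 (p = 1 + (-1*(-19028))/5 = 1 + (⅕)*19028 = 1 + 19028/5 = 19033/5 ≈ 3806.6)
-p = -1*19033/5 = -19033/5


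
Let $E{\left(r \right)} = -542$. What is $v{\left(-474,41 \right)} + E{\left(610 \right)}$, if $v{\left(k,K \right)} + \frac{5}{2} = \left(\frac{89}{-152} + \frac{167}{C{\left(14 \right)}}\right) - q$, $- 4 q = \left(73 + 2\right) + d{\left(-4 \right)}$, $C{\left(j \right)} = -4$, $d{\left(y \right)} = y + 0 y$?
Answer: $- \frac{86501}{152} \approx -569.09$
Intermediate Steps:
$d{\left(y \right)} = y$ ($d{\left(y \right)} = y + 0 = y$)
$q = - \frac{71}{4}$ ($q = - \frac{\left(73 + 2\right) - 4}{4} = - \frac{75 - 4}{4} = \left(- \frac{1}{4}\right) 71 = - \frac{71}{4} \approx -17.75$)
$v{\left(k,K \right)} = - \frac{4117}{152}$ ($v{\left(k,K \right)} = - \frac{5}{2} + \left(\left(\frac{89}{-152} + \frac{167}{-4}\right) - - \frac{71}{4}\right) = - \frac{5}{2} + \left(\left(89 \left(- \frac{1}{152}\right) + 167 \left(- \frac{1}{4}\right)\right) + \frac{71}{4}\right) = - \frac{5}{2} + \left(\left(- \frac{89}{152} - \frac{167}{4}\right) + \frac{71}{4}\right) = - \frac{5}{2} + \left(- \frac{6435}{152} + \frac{71}{4}\right) = - \frac{5}{2} - \frac{3737}{152} = - \frac{4117}{152}$)
$v{\left(-474,41 \right)} + E{\left(610 \right)} = - \frac{4117}{152} - 542 = - \frac{86501}{152}$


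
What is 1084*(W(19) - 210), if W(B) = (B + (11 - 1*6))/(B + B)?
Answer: -4312152/19 ≈ -2.2696e+5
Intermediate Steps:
W(B) = (5 + B)/(2*B) (W(B) = (B + (11 - 6))/((2*B)) = (B + 5)*(1/(2*B)) = (5 + B)*(1/(2*B)) = (5 + B)/(2*B))
1084*(W(19) - 210) = 1084*((1/2)*(5 + 19)/19 - 210) = 1084*((1/2)*(1/19)*24 - 210) = 1084*(12/19 - 210) = 1084*(-3978/19) = -4312152/19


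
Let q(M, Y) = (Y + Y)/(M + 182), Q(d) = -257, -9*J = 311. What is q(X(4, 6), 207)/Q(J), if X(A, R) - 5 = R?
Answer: -414/49601 ≈ -0.0083466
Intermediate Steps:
J = -311/9 (J = -1/9*311 = -311/9 ≈ -34.556)
X(A, R) = 5 + R
q(M, Y) = 2*Y/(182 + M) (q(M, Y) = (2*Y)/(182 + M) = 2*Y/(182 + M))
q(X(4, 6), 207)/Q(J) = (2*207/(182 + (5 + 6)))/(-257) = (2*207/(182 + 11))*(-1/257) = (2*207/193)*(-1/257) = (2*207*(1/193))*(-1/257) = (414/193)*(-1/257) = -414/49601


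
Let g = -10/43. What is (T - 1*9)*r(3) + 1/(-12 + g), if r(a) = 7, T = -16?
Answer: -92093/526 ≈ -175.08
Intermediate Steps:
g = -10/43 (g = -10*1/43 = -10/43 ≈ -0.23256)
(T - 1*9)*r(3) + 1/(-12 + g) = (-16 - 1*9)*7 + 1/(-12 - 10/43) = (-16 - 9)*7 + 1/(-526/43) = -25*7 - 43/526 = -175 - 43/526 = -92093/526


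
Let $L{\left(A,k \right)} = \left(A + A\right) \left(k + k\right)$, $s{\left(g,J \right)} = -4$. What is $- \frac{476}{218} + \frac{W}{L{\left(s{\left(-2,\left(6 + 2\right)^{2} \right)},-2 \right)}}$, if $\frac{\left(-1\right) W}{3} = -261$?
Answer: $\frac{77731}{3488} \approx 22.285$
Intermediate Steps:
$W = 783$ ($W = \left(-3\right) \left(-261\right) = 783$)
$L{\left(A,k \right)} = 4 A k$ ($L{\left(A,k \right)} = 2 A 2 k = 4 A k$)
$- \frac{476}{218} + \frac{W}{L{\left(s{\left(-2,\left(6 + 2\right)^{2} \right)},-2 \right)}} = - \frac{476}{218} + \frac{783}{4 \left(-4\right) \left(-2\right)} = \left(-476\right) \frac{1}{218} + \frac{783}{32} = - \frac{238}{109} + 783 \cdot \frac{1}{32} = - \frac{238}{109} + \frac{783}{32} = \frac{77731}{3488}$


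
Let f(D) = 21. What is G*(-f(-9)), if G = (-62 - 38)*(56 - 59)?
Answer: -6300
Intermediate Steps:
G = 300 (G = -100*(-3) = 300)
G*(-f(-9)) = 300*(-1*21) = 300*(-21) = -6300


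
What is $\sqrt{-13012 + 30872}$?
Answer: $2 \sqrt{4465} \approx 133.64$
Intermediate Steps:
$\sqrt{-13012 + 30872} = \sqrt{17860} = 2 \sqrt{4465}$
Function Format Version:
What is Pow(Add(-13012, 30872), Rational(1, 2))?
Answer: Mul(2, Pow(4465, Rational(1, 2))) ≈ 133.64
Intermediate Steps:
Pow(Add(-13012, 30872), Rational(1, 2)) = Pow(17860, Rational(1, 2)) = Mul(2, Pow(4465, Rational(1, 2)))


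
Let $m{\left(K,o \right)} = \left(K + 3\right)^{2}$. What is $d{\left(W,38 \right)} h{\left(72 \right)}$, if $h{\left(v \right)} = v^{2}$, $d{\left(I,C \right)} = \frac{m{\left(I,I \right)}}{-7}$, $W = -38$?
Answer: $-907200$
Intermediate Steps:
$m{\left(K,o \right)} = \left(3 + K\right)^{2}$
$d{\left(I,C \right)} = - \frac{\left(3 + I\right)^{2}}{7}$ ($d{\left(I,C \right)} = \frac{\left(3 + I\right)^{2}}{-7} = \left(3 + I\right)^{2} \left(- \frac{1}{7}\right) = - \frac{\left(3 + I\right)^{2}}{7}$)
$d{\left(W,38 \right)} h{\left(72 \right)} = - \frac{\left(3 - 38\right)^{2}}{7} \cdot 72^{2} = - \frac{\left(-35\right)^{2}}{7} \cdot 5184 = \left(- \frac{1}{7}\right) 1225 \cdot 5184 = \left(-175\right) 5184 = -907200$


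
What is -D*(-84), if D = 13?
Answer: 1092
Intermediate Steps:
-D*(-84) = -1*13*(-84) = -13*(-84) = 1092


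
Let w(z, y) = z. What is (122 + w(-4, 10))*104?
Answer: 12272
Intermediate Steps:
(122 + w(-4, 10))*104 = (122 - 4)*104 = 118*104 = 12272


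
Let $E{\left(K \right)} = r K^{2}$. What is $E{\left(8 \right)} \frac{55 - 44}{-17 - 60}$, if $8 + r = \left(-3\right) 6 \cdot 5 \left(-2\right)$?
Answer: $- \frac{11008}{7} \approx -1572.6$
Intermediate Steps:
$r = 172$ ($r = -8 + \left(-3\right) 6 \cdot 5 \left(-2\right) = -8 - -180 = -8 + 180 = 172$)
$E{\left(K \right)} = 172 K^{2}$
$E{\left(8 \right)} \frac{55 - 44}{-17 - 60} = 172 \cdot 8^{2} \frac{55 - 44}{-17 - 60} = 172 \cdot 64 \frac{11}{-77} = 11008 \cdot 11 \left(- \frac{1}{77}\right) = 11008 \left(- \frac{1}{7}\right) = - \frac{11008}{7}$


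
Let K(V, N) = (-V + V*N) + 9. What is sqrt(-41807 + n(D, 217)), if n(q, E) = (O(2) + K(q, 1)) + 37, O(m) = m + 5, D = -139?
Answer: I*sqrt(41754) ≈ 204.34*I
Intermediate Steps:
O(m) = 5 + m
K(V, N) = 9 - V + N*V (K(V, N) = (-V + N*V) + 9 = 9 - V + N*V)
n(q, E) = 53 (n(q, E) = ((5 + 2) + (9 - q + 1*q)) + 37 = (7 + (9 - q + q)) + 37 = (7 + 9) + 37 = 16 + 37 = 53)
sqrt(-41807 + n(D, 217)) = sqrt(-41807 + 53) = sqrt(-41754) = I*sqrt(41754)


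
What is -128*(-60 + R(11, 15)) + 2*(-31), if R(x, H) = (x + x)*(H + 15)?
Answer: -76862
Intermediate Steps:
R(x, H) = 2*x*(15 + H) (R(x, H) = (2*x)*(15 + H) = 2*x*(15 + H))
-128*(-60 + R(11, 15)) + 2*(-31) = -128*(-60 + 2*11*(15 + 15)) + 2*(-31) = -128*(-60 + 2*11*30) - 62 = -128*(-60 + 660) - 62 = -128*600 - 62 = -76800 - 62 = -76862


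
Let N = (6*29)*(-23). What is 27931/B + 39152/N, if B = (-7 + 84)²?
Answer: -60176173/11863929 ≈ -5.0722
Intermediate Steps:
B = 5929 (B = 77² = 5929)
N = -4002 (N = 174*(-23) = -4002)
27931/B + 39152/N = 27931/5929 + 39152/(-4002) = 27931*(1/5929) + 39152*(-1/4002) = 27931/5929 - 19576/2001 = -60176173/11863929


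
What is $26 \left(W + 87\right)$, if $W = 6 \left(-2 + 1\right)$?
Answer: $2106$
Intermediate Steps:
$W = -6$ ($W = 6 \left(-1\right) = -6$)
$26 \left(W + 87\right) = 26 \left(-6 + 87\right) = 26 \cdot 81 = 2106$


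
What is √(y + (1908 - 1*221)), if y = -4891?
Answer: 6*I*√89 ≈ 56.604*I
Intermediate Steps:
√(y + (1908 - 1*221)) = √(-4891 + (1908 - 1*221)) = √(-4891 + (1908 - 221)) = √(-4891 + 1687) = √(-3204) = 6*I*√89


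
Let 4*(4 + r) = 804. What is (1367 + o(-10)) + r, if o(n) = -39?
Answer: 1525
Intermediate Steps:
r = 197 (r = -4 + (¼)*804 = -4 + 201 = 197)
(1367 + o(-10)) + r = (1367 - 39) + 197 = 1328 + 197 = 1525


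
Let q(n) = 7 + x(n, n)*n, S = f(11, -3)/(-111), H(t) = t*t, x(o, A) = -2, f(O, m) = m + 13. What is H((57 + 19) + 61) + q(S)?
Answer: 2084156/111 ≈ 18776.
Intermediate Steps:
f(O, m) = 13 + m
H(t) = t²
S = -10/111 (S = (13 - 3)/(-111) = 10*(-1/111) = -10/111 ≈ -0.090090)
q(n) = 7 - 2*n
H((57 + 19) + 61) + q(S) = ((57 + 19) + 61)² + (7 - 2*(-10/111)) = (76 + 61)² + (7 + 20/111) = 137² + 797/111 = 18769 + 797/111 = 2084156/111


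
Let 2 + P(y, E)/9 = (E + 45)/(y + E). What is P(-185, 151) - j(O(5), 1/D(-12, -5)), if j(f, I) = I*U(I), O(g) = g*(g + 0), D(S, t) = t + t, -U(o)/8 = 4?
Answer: -6212/85 ≈ -73.082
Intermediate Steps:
U(o) = -32 (U(o) = -8*4 = -32)
P(y, E) = -18 + 9*(45 + E)/(E + y) (P(y, E) = -18 + 9*((E + 45)/(y + E)) = -18 + 9*((45 + E)/(E + y)) = -18 + 9*(45 + E)/(E + y))
D(S, t) = 2*t
O(g) = g² (O(g) = g*g = g²)
j(f, I) = -32*I (j(f, I) = I*(-32) = -32*I)
P(-185, 151) - j(O(5), 1/D(-12, -5)) = 9*(45 - 1*151 - 2*(-185))/(151 - 185) - (-32)/(2*(-5)) = 9*(45 - 151 + 370)/(-34) - (-32)/(-10) = 9*(-1/34)*264 - (-32)*(-1)/10 = -1188/17 - 1*16/5 = -1188/17 - 16/5 = -6212/85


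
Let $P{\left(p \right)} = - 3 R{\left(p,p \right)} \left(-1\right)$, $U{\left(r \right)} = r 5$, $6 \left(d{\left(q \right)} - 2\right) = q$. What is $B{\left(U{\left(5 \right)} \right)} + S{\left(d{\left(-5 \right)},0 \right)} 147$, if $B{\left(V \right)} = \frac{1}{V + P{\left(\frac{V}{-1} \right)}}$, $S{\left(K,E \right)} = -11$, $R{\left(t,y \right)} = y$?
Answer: $- \frac{80851}{50} \approx -1617.0$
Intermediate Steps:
$d{\left(q \right)} = 2 + \frac{q}{6}$
$U{\left(r \right)} = 5 r$
$P{\left(p \right)} = 3 p$ ($P{\left(p \right)} = - 3 p \left(-1\right) = 3 p$)
$B{\left(V \right)} = - \frac{1}{2 V}$ ($B{\left(V \right)} = \frac{1}{V + 3 \frac{V}{-1}} = \frac{1}{V + 3 V \left(-1\right)} = \frac{1}{V + 3 \left(- V\right)} = \frac{1}{V - 3 V} = \frac{1}{\left(-2\right) V} = - \frac{1}{2 V}$)
$B{\left(U{\left(5 \right)} \right)} + S{\left(d{\left(-5 \right)},0 \right)} 147 = - \frac{1}{2 \cdot 5 \cdot 5} - 1617 = - \frac{1}{2 \cdot 25} - 1617 = \left(- \frac{1}{2}\right) \frac{1}{25} - 1617 = - \frac{1}{50} - 1617 = - \frac{80851}{50}$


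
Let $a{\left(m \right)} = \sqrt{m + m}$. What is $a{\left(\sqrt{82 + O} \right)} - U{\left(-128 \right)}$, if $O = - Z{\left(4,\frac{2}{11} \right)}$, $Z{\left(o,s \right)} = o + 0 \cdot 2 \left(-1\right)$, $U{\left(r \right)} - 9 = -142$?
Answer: $133 + 2^{\frac{3}{4}} \sqrt[4]{39} \approx 137.2$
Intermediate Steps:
$U{\left(r \right)} = -133$ ($U{\left(r \right)} = 9 - 142 = -133$)
$Z{\left(o,s \right)} = o$ ($Z{\left(o,s \right)} = o + 0 \left(-2\right) = o + 0 = o$)
$O = -4$ ($O = \left(-1\right) 4 = -4$)
$a{\left(m \right)} = \sqrt{2} \sqrt{m}$ ($a{\left(m \right)} = \sqrt{2 m} = \sqrt{2} \sqrt{m}$)
$a{\left(\sqrt{82 + O} \right)} - U{\left(-128 \right)} = \sqrt{2} \sqrt{\sqrt{82 - 4}} - -133 = \sqrt{2} \sqrt{\sqrt{78}} + 133 = \sqrt{2} \sqrt[4]{78} + 133 = 2^{\frac{3}{4}} \sqrt[4]{39} + 133 = 133 + 2^{\frac{3}{4}} \sqrt[4]{39}$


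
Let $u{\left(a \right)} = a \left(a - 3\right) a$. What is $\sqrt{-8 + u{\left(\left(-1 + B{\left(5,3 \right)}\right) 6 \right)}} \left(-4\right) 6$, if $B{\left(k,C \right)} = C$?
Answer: $- 48 \sqrt{322} \approx -861.33$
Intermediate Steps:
$u{\left(a \right)} = a^{2} \left(-3 + a\right)$ ($u{\left(a \right)} = a \left(-3 + a\right) a = a^{2} \left(-3 + a\right)$)
$\sqrt{-8 + u{\left(\left(-1 + B{\left(5,3 \right)}\right) 6 \right)}} \left(-4\right) 6 = \sqrt{-8 + \left(\left(-1 + 3\right) 6\right)^{2} \left(-3 + \left(-1 + 3\right) 6\right)} \left(-4\right) 6 = \sqrt{-8 + \left(2 \cdot 6\right)^{2} \left(-3 + 2 \cdot 6\right)} \left(-4\right) 6 = \sqrt{-8 + 12^{2} \left(-3 + 12\right)} \left(-4\right) 6 = \sqrt{-8 + 144 \cdot 9} \left(-4\right) 6 = \sqrt{-8 + 1296} \left(-4\right) 6 = \sqrt{1288} \left(-4\right) 6 = 2 \sqrt{322} \left(-4\right) 6 = - 8 \sqrt{322} \cdot 6 = - 48 \sqrt{322}$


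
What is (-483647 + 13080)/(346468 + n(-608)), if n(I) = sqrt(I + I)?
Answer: -40759101839/30010019060 + 470567*I*sqrt(19)/15005009530 ≈ -1.3582 + 0.0001367*I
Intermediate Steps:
n(I) = sqrt(2)*sqrt(I) (n(I) = sqrt(2*I) = sqrt(2)*sqrt(I))
(-483647 + 13080)/(346468 + n(-608)) = (-483647 + 13080)/(346468 + sqrt(2)*sqrt(-608)) = -470567/(346468 + sqrt(2)*(4*I*sqrt(38))) = -470567/(346468 + 8*I*sqrt(19))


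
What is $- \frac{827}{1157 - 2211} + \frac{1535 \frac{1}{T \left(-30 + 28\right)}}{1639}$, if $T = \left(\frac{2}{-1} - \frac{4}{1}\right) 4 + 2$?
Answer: $\frac{30628911}{38005132} \approx 0.80591$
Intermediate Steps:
$T = -22$ ($T = \left(2 \left(-1\right) - 4\right) 4 + 2 = \left(-2 - 4\right) 4 + 2 = \left(-6\right) 4 + 2 = -24 + 2 = -22$)
$- \frac{827}{1157 - 2211} + \frac{1535 \frac{1}{T \left(-30 + 28\right)}}{1639} = - \frac{827}{1157 - 2211} + \frac{1535 \frac{1}{\left(-22\right) \left(-30 + 28\right)}}{1639} = - \frac{827}{1157 - 2211} + \frac{1535}{\left(-22\right) \left(-2\right)} \frac{1}{1639} = - \frac{827}{-1054} + \frac{1535}{44} \cdot \frac{1}{1639} = \left(-827\right) \left(- \frac{1}{1054}\right) + 1535 \cdot \frac{1}{44} \cdot \frac{1}{1639} = \frac{827}{1054} + \frac{1535}{44} \cdot \frac{1}{1639} = \frac{827}{1054} + \frac{1535}{72116} = \frac{30628911}{38005132}$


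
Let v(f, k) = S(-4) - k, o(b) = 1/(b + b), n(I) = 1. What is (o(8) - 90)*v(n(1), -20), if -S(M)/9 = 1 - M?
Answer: 35975/16 ≈ 2248.4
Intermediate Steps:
o(b) = 1/(2*b)
S(M) = -9 + 9*M (S(M) = -9*(1 - M) = -9 + 9*M)
v(f, k) = -45 - k (v(f, k) = (-9 + 9*(-4)) - k = (-9 - 36) - k = -45 - k)
(o(8) - 90)*v(n(1), -20) = ((1/2)/8 - 90)*(-45 - 1*(-20)) = ((1/2)*(1/8) - 90)*(-45 + 20) = (1/16 - 90)*(-25) = -1439/16*(-25) = 35975/16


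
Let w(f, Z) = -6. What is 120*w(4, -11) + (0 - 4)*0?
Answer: -720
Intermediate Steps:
120*w(4, -11) + (0 - 4)*0 = 120*(-6) + (0 - 4)*0 = -720 - 4*0 = -720 + 0 = -720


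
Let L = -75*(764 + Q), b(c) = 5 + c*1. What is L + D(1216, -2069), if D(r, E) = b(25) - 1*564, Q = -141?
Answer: -47259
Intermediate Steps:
b(c) = 5 + c
D(r, E) = -534 (D(r, E) = (5 + 25) - 1*564 = 30 - 564 = -534)
L = -46725 (L = -75*(764 - 141) = -75*623 = -46725)
L + D(1216, -2069) = -46725 - 534 = -47259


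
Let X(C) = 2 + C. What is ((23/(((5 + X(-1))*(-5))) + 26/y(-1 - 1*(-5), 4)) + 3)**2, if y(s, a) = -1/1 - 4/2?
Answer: 37249/900 ≈ 41.388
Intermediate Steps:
y(s, a) = -3 (y(s, a) = -1*1 - 4*1/2 = -1 - 2 = -3)
((23/(((5 + X(-1))*(-5))) + 26/y(-1 - 1*(-5), 4)) + 3)**2 = ((23/(((5 + (2 - 1))*(-5))) + 26/(-3)) + 3)**2 = ((23/(((5 + 1)*(-5))) + 26*(-1/3)) + 3)**2 = ((23/((6*(-5))) - 26/3) + 3)**2 = ((23/(-30) - 26/3) + 3)**2 = ((23*(-1/30) - 26/3) + 3)**2 = ((-23/30 - 26/3) + 3)**2 = (-283/30 + 3)**2 = (-193/30)**2 = 37249/900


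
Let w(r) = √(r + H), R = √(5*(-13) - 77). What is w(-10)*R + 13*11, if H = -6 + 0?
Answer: 143 - 4*√142 ≈ 95.334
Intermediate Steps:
H = -6
R = I*√142 (R = √(-65 - 77) = √(-142) = I*√142 ≈ 11.916*I)
w(r) = √(-6 + r) (w(r) = √(r - 6) = √(-6 + r))
w(-10)*R + 13*11 = √(-6 - 10)*(I*√142) + 13*11 = √(-16)*(I*√142) + 143 = (4*I)*(I*√142) + 143 = -4*√142 + 143 = 143 - 4*√142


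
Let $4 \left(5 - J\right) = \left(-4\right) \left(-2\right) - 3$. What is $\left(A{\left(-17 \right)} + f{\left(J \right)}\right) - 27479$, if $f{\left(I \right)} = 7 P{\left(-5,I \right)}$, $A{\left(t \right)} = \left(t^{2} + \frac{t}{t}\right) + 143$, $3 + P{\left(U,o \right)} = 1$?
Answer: $-27060$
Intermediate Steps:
$P{\left(U,o \right)} = -2$ ($P{\left(U,o \right)} = -3 + 1 = -2$)
$A{\left(t \right)} = 144 + t^{2}$ ($A{\left(t \right)} = \left(t^{2} + 1\right) + 143 = \left(1 + t^{2}\right) + 143 = 144 + t^{2}$)
$J = \frac{15}{4}$ ($J = 5 - \frac{\left(-4\right) \left(-2\right) - 3}{4} = 5 - \frac{8 - 3}{4} = 5 - \frac{5}{4} = \frac{15}{4} \approx 3.75$)
$f{\left(I \right)} = -14$ ($f{\left(I \right)} = 7 \left(-2\right) = -14$)
$\left(A{\left(-17 \right)} + f{\left(J \right)}\right) - 27479 = \left(\left(144 + \left(-17\right)^{2}\right) - 14\right) - 27479 = \left(\left(144 + 289\right) - 14\right) - 27479 = \left(433 - 14\right) - 27479 = 419 - 27479 = -27060$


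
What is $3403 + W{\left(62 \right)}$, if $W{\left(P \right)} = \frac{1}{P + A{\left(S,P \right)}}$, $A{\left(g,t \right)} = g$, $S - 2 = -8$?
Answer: $\frac{190569}{56} \approx 3403.0$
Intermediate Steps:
$S = -6$ ($S = 2 - 8 = -6$)
$W{\left(P \right)} = \frac{1}{-6 + P}$ ($W{\left(P \right)} = \frac{1}{P - 6} = \frac{1}{-6 + P}$)
$3403 + W{\left(62 \right)} = 3403 + \frac{1}{-6 + 62} = 3403 + \frac{1}{56} = \frac{190569}{56}$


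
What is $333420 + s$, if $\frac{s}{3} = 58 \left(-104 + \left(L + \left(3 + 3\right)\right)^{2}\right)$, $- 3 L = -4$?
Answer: $\frac{974044}{3} \approx 3.2468 \cdot 10^{5}$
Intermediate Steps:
$L = \frac{4}{3}$ ($L = \left(- \frac{1}{3}\right) \left(-4\right) = \frac{4}{3} \approx 1.3333$)
$s = - \frac{26216}{3}$ ($s = 3 \cdot 58 \left(-104 + \left(\frac{4}{3} + \left(3 + 3\right)\right)^{2}\right) = 3 \cdot 58 \left(-104 + \left(\frac{4}{3} + 6\right)^{2}\right) = 3 \cdot 58 \left(-104 + \left(\frac{22}{3}\right)^{2}\right) = 3 \cdot 58 \left(-104 + \frac{484}{9}\right) = 3 \cdot 58 \left(- \frac{452}{9}\right) = 3 \left(- \frac{26216}{9}\right) = - \frac{26216}{3} \approx -8738.7$)
$333420 + s = 333420 - \frac{26216}{3} = \frac{974044}{3}$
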